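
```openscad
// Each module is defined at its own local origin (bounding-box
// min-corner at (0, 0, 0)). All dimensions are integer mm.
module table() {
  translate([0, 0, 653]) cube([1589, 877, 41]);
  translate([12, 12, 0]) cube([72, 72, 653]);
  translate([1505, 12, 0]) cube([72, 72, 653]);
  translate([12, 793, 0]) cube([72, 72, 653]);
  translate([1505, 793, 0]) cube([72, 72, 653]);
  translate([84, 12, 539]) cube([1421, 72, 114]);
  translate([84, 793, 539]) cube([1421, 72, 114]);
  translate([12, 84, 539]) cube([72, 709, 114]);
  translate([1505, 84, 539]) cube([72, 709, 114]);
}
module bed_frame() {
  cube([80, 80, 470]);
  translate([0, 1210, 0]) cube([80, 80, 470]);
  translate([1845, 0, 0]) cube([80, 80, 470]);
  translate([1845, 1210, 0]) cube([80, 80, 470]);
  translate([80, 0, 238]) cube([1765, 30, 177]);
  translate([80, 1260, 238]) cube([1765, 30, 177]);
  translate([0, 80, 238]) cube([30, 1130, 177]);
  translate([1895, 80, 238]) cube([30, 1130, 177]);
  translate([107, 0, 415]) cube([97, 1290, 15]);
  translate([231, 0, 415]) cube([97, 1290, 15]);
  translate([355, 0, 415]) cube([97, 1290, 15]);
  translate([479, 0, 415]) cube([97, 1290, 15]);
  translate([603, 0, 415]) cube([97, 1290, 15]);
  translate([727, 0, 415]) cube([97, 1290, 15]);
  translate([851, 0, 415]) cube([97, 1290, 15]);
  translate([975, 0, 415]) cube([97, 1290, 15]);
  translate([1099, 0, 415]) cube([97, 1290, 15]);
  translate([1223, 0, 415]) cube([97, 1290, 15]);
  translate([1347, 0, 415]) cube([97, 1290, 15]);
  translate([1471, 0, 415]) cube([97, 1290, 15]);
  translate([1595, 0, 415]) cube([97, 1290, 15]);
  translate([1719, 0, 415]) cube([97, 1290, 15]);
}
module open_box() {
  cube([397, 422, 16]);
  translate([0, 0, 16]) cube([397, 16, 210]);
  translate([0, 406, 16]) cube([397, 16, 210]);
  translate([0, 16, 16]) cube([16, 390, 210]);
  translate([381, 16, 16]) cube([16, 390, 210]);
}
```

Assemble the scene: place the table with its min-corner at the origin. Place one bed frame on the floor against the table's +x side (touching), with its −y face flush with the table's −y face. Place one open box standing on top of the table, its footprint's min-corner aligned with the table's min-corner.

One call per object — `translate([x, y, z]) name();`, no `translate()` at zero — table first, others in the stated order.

table();
translate([1589, 0, 0]) bed_frame();
translate([0, 0, 694]) open_box();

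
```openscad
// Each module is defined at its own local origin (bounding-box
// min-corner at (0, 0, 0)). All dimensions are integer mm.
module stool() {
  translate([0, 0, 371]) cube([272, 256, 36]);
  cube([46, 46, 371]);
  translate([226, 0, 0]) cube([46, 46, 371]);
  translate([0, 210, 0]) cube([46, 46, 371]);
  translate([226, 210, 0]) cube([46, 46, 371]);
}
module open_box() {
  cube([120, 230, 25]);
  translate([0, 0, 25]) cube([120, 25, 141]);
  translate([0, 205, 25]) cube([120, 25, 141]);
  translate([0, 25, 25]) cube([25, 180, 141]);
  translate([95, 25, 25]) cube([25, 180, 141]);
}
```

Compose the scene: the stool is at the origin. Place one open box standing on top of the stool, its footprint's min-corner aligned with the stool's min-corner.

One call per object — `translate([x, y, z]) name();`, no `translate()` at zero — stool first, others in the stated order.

stool();
translate([0, 0, 407]) open_box();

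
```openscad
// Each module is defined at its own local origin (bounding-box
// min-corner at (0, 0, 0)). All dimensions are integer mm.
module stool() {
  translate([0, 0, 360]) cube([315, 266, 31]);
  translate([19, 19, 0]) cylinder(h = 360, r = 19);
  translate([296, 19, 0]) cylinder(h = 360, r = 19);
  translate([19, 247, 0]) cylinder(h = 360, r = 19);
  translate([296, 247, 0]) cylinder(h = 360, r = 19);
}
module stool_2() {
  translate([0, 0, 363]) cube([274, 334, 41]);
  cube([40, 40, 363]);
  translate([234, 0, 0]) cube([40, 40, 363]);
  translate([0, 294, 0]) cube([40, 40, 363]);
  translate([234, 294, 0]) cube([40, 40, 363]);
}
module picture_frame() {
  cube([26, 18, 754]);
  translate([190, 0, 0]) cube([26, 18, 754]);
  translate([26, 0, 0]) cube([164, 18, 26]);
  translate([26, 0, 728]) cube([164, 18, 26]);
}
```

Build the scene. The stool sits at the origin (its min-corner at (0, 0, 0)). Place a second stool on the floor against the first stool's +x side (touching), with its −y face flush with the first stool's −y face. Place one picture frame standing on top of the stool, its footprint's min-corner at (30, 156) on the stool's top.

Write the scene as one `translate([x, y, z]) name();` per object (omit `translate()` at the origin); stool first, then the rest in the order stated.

stool();
translate([315, 0, 0]) stool_2();
translate([30, 156, 391]) picture_frame();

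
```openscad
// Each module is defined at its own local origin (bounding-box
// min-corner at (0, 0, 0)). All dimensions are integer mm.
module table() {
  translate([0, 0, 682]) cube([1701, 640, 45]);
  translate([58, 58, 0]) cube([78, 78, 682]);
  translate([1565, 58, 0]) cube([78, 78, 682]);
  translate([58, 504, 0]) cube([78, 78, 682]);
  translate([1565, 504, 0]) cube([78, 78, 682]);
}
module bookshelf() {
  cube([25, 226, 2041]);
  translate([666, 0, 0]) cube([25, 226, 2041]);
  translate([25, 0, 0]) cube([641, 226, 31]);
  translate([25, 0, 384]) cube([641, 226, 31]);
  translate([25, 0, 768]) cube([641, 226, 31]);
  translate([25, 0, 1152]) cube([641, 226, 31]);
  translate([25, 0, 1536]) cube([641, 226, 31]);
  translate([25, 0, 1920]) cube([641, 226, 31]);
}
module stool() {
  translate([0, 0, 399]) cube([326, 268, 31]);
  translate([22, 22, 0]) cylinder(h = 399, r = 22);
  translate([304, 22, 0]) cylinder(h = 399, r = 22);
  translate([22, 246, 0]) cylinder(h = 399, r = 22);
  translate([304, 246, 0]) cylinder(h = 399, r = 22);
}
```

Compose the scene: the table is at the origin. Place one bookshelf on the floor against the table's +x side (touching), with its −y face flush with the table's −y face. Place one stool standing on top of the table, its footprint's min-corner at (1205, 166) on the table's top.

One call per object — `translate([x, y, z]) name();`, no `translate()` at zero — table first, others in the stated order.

table();
translate([1701, 0, 0]) bookshelf();
translate([1205, 166, 727]) stool();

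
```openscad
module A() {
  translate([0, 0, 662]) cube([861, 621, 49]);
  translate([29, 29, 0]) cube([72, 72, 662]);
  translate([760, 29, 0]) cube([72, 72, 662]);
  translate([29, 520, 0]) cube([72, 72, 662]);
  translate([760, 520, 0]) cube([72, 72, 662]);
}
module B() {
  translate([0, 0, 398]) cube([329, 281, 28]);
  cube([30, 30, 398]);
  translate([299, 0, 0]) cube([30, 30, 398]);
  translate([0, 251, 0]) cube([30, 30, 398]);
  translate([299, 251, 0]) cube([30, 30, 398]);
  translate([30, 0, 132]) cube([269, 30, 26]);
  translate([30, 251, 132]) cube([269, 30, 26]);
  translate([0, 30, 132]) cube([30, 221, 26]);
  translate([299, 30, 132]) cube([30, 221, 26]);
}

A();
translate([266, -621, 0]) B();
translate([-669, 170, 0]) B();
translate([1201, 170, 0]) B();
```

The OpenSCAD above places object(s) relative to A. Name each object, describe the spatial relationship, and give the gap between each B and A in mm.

A is a table. B is a stool. Three stools sit around the table at the −y, −x, +x sides. The gap between each stool and the table is 340 mm.

Each stool's nearest face is 340 mm from the table's bounding box.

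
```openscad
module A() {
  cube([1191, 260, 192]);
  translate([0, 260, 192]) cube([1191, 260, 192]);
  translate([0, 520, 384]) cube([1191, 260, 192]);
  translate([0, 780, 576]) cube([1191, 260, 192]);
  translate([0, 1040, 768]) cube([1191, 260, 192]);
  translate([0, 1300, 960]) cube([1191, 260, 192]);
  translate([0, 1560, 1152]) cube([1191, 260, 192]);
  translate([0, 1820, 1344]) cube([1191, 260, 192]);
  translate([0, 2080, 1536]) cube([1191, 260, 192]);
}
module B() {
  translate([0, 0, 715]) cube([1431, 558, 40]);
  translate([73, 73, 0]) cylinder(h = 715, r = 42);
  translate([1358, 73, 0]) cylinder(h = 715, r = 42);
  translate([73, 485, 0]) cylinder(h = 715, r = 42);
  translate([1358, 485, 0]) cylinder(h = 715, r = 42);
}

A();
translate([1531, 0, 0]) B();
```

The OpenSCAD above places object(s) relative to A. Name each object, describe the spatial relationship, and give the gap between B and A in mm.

The table's nearest face is 340 mm from the staircase's +x face.

A is a staircase. B is a table. The table is on the floor beside the staircase on its +x side. The gap between the table and the staircase is 340 mm.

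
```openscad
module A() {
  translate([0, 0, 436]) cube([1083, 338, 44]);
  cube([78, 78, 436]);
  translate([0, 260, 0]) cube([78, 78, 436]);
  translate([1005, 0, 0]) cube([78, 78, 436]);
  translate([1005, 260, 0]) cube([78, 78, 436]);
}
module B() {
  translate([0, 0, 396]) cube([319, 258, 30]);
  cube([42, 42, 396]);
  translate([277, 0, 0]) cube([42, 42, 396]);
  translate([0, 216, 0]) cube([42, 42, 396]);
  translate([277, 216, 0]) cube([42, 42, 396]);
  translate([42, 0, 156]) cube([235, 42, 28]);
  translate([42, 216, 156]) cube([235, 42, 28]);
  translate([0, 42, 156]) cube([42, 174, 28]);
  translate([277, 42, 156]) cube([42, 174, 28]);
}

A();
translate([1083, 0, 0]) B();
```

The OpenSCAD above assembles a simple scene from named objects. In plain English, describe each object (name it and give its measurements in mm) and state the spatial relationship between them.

A is a bench: a 1083×338 mm seat slab, 44 mm thick, top at z = 480 mm, on four 78×78 mm square legs flush with the seat corners and standing on z = 0.

B is a four-legged stool. The seat is 319×258 mm, 30 mm thick, top at z = 426 mm. It stands on four square legs, each 42×42 mm in cross-section, from z = 0 to the seat underside, each flush with a corner of the seat. Four stretchers, 42 mm wide and 28 mm tall, connect adjacent legs with their undersides at z = 156 mm, each running between the inner faces of the legs it joins and aligned with the legs' outer faces on the other axis.

The stool is against the bench's +x side, with their −y faces flush.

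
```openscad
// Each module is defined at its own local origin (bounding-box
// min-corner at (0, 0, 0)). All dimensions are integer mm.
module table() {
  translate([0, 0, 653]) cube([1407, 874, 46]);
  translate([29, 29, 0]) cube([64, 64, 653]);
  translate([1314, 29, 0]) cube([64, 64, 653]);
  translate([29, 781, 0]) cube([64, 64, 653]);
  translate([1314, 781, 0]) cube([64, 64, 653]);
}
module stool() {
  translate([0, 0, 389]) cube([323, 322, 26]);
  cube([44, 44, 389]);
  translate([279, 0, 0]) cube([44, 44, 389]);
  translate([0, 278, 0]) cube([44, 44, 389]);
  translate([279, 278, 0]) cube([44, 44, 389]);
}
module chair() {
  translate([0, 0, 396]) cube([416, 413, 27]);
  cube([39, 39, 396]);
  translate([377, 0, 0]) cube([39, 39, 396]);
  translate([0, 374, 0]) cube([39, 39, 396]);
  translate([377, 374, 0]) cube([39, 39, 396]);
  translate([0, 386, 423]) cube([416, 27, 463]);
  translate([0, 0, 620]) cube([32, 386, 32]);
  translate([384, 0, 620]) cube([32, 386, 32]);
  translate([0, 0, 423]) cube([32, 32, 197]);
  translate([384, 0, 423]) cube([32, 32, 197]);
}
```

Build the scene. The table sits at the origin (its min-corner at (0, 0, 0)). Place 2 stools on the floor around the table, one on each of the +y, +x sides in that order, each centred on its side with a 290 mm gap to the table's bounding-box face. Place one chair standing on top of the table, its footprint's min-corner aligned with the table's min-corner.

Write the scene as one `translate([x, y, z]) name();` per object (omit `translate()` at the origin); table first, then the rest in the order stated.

table();
translate([542, 1164, 0]) stool();
translate([1697, 276, 0]) stool();
translate([0, 0, 699]) chair();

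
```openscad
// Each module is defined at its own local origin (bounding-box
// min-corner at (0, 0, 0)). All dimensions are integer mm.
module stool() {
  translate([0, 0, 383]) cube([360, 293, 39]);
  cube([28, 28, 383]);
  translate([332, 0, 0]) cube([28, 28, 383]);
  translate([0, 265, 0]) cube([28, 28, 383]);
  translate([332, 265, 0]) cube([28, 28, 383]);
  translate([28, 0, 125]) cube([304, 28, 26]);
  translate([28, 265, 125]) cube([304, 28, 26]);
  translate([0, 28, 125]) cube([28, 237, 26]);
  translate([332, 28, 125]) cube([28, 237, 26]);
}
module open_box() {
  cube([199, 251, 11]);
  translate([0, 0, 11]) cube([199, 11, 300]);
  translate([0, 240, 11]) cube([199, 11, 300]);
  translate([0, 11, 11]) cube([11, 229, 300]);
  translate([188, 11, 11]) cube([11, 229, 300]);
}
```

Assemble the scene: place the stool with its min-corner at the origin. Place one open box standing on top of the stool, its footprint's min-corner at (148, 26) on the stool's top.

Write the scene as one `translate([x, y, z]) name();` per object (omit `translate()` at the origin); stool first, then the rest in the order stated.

stool();
translate([148, 26, 422]) open_box();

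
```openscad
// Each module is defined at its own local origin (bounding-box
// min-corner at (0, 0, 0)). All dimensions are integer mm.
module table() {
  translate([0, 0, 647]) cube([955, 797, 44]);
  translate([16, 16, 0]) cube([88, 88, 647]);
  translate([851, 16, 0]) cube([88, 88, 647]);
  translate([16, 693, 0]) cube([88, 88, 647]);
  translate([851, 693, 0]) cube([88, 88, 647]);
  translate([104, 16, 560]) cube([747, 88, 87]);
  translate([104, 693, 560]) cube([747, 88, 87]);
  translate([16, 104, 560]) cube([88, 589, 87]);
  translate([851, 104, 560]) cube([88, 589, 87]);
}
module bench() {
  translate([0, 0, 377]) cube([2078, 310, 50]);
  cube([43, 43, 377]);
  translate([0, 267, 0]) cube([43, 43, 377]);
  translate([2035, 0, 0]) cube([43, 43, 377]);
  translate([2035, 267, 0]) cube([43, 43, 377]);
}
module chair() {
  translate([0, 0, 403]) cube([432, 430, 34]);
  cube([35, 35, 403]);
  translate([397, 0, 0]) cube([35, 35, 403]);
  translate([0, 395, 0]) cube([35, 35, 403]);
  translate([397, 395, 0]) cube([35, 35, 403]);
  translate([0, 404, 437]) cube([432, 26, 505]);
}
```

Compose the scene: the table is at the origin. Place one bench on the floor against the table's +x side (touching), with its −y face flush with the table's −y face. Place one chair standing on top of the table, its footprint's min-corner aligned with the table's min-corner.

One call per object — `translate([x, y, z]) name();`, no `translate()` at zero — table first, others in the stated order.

table();
translate([955, 0, 0]) bench();
translate([0, 0, 691]) chair();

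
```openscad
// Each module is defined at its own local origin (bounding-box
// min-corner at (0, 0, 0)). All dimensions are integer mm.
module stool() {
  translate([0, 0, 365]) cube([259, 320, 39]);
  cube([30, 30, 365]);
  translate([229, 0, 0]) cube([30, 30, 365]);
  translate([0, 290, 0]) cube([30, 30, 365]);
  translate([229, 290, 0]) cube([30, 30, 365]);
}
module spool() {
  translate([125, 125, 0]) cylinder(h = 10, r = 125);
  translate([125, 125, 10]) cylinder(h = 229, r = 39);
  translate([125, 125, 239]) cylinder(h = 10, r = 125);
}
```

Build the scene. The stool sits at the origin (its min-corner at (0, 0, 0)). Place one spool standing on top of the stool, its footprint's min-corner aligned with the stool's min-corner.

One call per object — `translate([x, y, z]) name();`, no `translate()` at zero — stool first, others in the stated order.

stool();
translate([0, 0, 404]) spool();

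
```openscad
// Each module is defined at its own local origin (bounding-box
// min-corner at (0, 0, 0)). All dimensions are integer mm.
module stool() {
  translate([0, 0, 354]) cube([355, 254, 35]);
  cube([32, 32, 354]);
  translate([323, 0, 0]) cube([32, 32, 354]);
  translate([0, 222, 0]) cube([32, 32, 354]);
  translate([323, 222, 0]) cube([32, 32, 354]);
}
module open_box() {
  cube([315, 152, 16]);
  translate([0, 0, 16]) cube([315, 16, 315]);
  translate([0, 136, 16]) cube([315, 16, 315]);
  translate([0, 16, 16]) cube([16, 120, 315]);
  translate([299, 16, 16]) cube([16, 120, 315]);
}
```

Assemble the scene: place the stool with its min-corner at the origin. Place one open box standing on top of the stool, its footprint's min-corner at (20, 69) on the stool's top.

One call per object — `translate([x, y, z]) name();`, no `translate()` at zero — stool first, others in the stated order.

stool();
translate([20, 69, 389]) open_box();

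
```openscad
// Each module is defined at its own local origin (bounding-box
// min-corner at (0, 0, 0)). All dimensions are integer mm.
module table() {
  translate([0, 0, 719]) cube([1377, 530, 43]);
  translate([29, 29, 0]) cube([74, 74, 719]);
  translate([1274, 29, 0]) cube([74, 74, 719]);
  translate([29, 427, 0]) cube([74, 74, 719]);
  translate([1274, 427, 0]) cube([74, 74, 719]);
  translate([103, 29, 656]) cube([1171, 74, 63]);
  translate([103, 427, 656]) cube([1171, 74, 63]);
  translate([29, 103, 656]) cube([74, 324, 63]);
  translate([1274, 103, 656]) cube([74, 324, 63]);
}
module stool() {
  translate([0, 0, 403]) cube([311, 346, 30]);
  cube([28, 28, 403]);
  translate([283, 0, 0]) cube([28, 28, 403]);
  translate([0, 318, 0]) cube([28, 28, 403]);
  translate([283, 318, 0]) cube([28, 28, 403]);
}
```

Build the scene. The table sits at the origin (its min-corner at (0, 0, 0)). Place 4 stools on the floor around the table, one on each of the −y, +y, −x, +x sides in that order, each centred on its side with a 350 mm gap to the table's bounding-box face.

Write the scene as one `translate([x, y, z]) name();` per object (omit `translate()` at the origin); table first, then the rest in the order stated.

table();
translate([533, -696, 0]) stool();
translate([533, 880, 0]) stool();
translate([-661, 92, 0]) stool();
translate([1727, 92, 0]) stool();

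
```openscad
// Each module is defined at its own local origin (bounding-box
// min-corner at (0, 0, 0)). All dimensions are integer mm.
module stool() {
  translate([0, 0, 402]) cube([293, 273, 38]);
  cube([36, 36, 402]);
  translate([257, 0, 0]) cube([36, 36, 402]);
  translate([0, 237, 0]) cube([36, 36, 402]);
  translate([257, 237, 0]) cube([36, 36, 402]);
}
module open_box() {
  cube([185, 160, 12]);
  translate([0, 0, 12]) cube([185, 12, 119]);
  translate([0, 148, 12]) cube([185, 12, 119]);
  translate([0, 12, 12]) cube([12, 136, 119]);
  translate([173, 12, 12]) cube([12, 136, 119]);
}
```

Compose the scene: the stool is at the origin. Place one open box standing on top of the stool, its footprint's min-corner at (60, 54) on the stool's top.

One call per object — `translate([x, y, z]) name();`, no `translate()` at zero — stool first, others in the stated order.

stool();
translate([60, 54, 440]) open_box();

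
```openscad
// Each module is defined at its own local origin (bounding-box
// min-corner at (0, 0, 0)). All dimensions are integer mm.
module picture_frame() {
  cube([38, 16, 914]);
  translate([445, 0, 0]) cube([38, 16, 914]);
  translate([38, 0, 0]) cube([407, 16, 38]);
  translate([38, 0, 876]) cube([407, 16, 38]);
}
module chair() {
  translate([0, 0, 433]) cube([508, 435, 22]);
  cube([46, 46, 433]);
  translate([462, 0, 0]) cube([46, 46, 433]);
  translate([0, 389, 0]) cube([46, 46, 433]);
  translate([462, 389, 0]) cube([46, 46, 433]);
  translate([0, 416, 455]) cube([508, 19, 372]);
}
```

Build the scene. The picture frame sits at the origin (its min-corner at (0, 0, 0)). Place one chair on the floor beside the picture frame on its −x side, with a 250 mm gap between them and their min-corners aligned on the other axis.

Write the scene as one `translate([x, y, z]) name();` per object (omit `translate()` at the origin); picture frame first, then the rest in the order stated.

picture_frame();
translate([-758, 0, 0]) chair();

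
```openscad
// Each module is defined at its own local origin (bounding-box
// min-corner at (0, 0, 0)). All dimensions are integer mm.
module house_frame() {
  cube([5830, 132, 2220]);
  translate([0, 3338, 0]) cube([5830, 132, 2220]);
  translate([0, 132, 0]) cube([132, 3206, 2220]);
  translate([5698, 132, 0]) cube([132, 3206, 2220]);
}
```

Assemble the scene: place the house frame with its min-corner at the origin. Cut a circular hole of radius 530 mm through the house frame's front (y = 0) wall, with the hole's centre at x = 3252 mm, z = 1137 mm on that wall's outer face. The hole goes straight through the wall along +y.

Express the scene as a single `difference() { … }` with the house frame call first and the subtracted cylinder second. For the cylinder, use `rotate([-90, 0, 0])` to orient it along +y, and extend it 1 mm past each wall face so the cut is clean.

difference() {
  house_frame();
  translate([3252, -1, 1137]) rotate([-90, 0, 0]) cylinder(h = 134, r = 530);
}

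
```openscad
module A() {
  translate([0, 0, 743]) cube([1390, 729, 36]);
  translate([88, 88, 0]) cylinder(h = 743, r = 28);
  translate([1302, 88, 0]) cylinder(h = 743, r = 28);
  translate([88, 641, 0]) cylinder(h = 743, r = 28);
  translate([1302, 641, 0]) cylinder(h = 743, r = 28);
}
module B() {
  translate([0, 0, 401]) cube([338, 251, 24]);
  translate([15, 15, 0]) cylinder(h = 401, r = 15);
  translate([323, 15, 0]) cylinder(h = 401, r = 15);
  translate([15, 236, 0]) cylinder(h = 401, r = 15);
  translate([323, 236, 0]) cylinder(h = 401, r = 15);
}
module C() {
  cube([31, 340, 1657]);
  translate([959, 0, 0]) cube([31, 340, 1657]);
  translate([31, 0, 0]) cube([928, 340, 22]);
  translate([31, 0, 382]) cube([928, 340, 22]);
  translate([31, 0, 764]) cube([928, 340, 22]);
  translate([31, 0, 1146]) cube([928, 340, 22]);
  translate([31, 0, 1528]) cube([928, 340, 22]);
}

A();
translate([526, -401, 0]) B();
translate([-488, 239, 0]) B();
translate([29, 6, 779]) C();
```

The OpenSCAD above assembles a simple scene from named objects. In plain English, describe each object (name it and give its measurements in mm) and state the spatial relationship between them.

A is a table: top 1390 mm (x) × 729 mm (y), 36 mm thick, upper face at z = 779 mm, on four round legs of 56 mm diameter, each leg's bounding box inset 60 mm from the nearest pair of top edges, running from z = 0 to the bottom of the top.

B is a four-legged stool. The seat is 338×251 mm, 24 mm thick, top at z = 425 mm. It stands on four round legs, each 30 mm in diameter, from z = 0 to the seat underside, each leg's axis is inset half a diameter from the nearest pair of seat edges (so the leg's bounding box is flush with the corner).

C is a bookshelf 990 mm wide overall, 340 mm deep and 1657 mm tall. The two sides are 31 mm thick vertical panels. 5 horizontal shelves of 22 mm thickness span between the inner faces of the sides; the lowest shelf sits on the floor and shelves are stacked with a clear vertical gap of 360 mm between each pair.

Two stools sit around the table at the −y, −x sides. The bookshelf is on top of the table.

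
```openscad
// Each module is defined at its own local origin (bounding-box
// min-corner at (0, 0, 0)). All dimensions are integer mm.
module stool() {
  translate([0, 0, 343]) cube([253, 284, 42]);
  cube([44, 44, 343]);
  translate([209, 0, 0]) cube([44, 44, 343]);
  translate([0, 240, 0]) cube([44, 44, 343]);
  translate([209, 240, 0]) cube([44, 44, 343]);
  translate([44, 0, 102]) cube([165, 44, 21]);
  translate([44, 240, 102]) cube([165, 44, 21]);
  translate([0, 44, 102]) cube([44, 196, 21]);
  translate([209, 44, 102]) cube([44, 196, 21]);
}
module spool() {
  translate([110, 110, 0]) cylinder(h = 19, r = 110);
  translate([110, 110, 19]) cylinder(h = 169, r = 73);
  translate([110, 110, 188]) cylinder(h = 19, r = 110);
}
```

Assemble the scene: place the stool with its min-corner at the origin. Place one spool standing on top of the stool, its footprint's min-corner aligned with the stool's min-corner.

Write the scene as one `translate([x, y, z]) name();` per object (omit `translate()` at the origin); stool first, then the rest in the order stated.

stool();
translate([0, 0, 385]) spool();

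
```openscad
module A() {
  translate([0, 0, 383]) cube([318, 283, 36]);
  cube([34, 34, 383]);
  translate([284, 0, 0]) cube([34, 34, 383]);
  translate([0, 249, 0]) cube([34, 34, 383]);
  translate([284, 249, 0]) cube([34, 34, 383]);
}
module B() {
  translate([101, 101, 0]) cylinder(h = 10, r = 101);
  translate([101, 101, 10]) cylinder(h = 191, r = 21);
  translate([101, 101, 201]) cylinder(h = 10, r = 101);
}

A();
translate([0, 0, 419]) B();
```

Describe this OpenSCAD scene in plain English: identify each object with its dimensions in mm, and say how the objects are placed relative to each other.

A is a four-legged stool. The seat is a 318×283×36 mm slab whose top surface is at z = 419 mm; four square legs, each 34×34 mm in cross-section, run from the floor (z = 0) to the underside of the seat, each flush with a corner of the seat.

B is a spool: two coaxial disc flanges of radius 101 mm and thickness 10 mm, joined by a core cylinder of radius 21 mm and height 191 mm. The lower flange rests on z = 0 and the three cylinders share a vertical axis.

The spool is on top of the stool.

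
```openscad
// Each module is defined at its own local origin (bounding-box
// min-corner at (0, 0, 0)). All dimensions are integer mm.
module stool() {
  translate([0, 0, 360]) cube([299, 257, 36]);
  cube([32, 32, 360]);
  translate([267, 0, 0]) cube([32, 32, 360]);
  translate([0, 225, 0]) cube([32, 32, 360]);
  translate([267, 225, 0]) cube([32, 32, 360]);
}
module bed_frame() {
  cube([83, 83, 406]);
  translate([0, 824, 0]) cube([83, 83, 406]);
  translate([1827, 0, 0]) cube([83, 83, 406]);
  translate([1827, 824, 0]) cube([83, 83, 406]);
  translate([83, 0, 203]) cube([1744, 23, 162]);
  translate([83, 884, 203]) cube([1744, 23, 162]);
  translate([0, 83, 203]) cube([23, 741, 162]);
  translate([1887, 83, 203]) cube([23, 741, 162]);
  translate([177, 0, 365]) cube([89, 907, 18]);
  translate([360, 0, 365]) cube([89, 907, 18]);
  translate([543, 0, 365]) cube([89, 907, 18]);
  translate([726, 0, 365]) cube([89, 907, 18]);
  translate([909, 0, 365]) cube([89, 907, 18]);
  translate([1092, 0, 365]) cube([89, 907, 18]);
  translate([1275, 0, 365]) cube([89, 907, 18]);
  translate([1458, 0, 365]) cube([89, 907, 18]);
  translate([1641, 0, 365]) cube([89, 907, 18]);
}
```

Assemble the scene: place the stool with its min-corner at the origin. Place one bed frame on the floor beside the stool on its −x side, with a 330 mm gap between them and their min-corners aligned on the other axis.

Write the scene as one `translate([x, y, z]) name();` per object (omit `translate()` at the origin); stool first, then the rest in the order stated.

stool();
translate([-2240, 0, 0]) bed_frame();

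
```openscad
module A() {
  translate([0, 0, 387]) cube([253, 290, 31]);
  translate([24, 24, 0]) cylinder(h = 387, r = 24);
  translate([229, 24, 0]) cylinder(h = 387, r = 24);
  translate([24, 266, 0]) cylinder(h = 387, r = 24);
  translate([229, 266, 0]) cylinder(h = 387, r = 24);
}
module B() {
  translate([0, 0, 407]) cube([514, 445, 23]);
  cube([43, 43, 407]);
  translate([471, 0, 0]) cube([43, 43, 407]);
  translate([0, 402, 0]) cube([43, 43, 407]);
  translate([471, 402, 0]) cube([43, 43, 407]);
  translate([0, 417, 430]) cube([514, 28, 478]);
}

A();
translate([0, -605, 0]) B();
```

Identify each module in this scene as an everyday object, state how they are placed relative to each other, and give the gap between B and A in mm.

The chair's nearest face is 160 mm from the stool's −y face.

A is a stool. B is a chair. The chair is on the floor beside the stool on its −y side. The gap between the chair and the stool is 160 mm.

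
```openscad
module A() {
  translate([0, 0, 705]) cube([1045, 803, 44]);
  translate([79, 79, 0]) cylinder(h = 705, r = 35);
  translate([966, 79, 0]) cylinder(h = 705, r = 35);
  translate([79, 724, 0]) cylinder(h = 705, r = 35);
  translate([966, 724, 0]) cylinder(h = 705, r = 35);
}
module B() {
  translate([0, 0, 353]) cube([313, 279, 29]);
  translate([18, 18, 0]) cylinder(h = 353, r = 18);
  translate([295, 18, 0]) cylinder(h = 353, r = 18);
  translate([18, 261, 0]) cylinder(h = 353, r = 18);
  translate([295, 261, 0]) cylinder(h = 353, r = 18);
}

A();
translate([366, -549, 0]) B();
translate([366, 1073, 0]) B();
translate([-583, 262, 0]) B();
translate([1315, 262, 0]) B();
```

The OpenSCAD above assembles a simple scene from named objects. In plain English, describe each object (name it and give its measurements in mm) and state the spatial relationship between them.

A is a table: top 1045 mm (x) × 803 mm (y), 44 mm thick, upper face at z = 749 mm, on four round legs of 70 mm diameter, each leg's bounding box inset 44 mm from the nearest pair of top edges, running from z = 0 to the bottom of the top.

B is a simple wooden stool: a rectangular seat 313 mm (x) by 279 mm (y), 29 mm thick, top face at z = 382 mm, on four round legs, each 36 mm in diameter. The legs rest on z = 0, each leg's axis is inset half a diameter from the nearest pair of seat edges (so the leg's bounding box is flush with the corner).

Four stools sit around the table at the −y, +y, −x, +x sides.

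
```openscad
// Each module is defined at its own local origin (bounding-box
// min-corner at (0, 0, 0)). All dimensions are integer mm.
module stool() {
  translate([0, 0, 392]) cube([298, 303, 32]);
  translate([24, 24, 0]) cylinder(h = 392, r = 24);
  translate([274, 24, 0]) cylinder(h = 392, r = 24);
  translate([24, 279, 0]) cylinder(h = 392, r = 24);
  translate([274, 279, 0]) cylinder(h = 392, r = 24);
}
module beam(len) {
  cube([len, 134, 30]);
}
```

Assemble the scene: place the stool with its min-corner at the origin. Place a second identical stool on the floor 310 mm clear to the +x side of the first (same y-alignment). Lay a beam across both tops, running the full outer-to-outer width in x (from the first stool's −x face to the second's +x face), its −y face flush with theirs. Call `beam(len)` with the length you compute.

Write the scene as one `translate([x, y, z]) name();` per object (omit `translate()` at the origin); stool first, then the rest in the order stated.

stool();
translate([608, 0, 0]) stool();
translate([0, 0, 424]) beam(906);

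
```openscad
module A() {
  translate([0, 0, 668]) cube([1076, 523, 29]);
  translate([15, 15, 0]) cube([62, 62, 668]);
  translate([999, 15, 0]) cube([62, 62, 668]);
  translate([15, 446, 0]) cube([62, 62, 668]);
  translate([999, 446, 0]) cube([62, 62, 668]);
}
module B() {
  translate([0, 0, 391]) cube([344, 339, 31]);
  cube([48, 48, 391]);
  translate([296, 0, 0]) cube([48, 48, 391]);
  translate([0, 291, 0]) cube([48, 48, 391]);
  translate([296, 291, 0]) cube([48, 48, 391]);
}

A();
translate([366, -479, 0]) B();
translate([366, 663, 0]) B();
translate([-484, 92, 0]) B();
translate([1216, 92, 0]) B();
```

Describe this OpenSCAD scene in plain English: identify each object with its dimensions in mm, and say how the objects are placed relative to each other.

A is a table with a 1076×523 mm rectangular top, 29 mm thick, top surface at z = 697 mm, supported by four 62×62 mm square legs, each inset 15 mm from the nearest pair of top edges, running from the floor.

B is a four-legged stool. The seat is 344×339 mm, 31 mm thick, top at z = 422 mm. It stands on four square legs, each 48×48 mm in cross-section, from z = 0 to the seat underside, each flush with a corner of the seat.

Four stools sit around the table at the −y, +y, −x, +x sides.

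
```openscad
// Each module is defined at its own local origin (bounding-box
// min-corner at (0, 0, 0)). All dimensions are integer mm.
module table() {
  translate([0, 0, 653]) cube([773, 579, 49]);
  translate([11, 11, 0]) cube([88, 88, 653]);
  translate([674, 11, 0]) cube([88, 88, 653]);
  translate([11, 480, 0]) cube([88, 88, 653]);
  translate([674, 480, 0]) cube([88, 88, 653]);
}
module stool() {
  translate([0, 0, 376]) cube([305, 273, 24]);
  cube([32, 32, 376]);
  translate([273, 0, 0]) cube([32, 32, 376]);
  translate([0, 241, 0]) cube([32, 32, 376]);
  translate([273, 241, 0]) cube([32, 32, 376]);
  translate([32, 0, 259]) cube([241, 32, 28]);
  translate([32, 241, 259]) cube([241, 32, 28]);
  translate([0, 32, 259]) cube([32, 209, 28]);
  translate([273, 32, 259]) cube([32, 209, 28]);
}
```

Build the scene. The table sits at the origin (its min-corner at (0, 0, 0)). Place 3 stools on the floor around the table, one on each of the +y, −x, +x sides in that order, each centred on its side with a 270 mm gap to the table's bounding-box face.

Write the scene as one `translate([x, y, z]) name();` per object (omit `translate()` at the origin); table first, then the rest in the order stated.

table();
translate([234, 849, 0]) stool();
translate([-575, 153, 0]) stool();
translate([1043, 153, 0]) stool();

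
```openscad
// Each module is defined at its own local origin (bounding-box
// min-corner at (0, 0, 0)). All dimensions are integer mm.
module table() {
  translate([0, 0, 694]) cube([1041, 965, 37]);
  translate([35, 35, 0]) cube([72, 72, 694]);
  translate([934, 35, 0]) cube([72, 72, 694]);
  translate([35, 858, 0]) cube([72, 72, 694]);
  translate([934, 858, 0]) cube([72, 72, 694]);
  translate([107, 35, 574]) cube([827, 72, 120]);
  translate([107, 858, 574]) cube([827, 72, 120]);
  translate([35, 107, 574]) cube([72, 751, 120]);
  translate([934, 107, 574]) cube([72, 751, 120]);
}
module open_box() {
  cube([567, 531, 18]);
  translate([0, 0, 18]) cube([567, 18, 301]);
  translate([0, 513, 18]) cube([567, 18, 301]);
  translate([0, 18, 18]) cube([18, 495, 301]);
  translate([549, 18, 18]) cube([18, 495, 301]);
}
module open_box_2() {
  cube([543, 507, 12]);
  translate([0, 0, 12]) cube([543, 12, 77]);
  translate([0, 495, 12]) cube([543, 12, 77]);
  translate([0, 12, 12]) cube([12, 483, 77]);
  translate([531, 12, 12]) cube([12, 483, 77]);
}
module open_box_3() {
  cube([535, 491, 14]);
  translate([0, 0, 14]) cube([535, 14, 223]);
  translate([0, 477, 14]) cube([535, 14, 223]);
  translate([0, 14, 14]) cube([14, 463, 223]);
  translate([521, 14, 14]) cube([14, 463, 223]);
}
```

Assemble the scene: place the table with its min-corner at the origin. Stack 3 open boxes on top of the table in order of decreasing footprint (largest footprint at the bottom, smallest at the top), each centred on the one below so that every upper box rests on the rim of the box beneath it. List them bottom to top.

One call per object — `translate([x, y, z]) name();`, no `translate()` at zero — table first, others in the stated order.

table();
translate([237, 217, 731]) open_box();
translate([249, 229, 1050]) open_box_2();
translate([253, 237, 1139]) open_box_3();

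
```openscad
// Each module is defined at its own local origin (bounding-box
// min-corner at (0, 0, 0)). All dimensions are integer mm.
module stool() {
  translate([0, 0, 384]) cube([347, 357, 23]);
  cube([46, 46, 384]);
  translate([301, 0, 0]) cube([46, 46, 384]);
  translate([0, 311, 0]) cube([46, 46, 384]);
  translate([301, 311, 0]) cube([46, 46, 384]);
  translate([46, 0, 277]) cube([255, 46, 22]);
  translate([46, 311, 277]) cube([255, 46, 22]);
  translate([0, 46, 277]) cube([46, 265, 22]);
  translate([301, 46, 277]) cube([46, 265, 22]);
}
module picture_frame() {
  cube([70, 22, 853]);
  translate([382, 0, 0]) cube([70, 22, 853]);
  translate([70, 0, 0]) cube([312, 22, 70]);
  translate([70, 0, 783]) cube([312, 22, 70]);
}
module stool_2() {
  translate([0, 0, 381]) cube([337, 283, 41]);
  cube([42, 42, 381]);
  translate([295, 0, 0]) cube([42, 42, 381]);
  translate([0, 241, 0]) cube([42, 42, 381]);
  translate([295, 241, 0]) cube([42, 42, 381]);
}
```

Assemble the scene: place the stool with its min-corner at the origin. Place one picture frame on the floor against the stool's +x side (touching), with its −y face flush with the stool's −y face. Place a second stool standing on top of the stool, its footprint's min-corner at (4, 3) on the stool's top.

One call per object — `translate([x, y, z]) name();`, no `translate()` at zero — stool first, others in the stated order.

stool();
translate([347, 0, 0]) picture_frame();
translate([4, 3, 407]) stool_2();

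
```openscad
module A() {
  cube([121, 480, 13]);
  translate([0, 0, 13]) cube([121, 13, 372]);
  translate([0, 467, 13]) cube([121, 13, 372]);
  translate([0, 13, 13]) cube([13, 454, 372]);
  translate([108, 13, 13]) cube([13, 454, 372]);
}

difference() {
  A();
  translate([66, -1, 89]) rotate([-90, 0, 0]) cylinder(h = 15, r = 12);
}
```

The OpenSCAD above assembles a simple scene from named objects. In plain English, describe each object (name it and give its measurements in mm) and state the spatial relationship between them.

A is an open storage box with external size 121×480×385 mm and wall thickness 13 mm (the base is also 13 mm thick). The base covers the whole footprint; the four walls stand on the base, with the y-facing walls full-width and the x-facing walls fitting between their inner faces.

The open box has a circular hole of radius 12 mm through its front wall, centred at (x = 66, z = 89).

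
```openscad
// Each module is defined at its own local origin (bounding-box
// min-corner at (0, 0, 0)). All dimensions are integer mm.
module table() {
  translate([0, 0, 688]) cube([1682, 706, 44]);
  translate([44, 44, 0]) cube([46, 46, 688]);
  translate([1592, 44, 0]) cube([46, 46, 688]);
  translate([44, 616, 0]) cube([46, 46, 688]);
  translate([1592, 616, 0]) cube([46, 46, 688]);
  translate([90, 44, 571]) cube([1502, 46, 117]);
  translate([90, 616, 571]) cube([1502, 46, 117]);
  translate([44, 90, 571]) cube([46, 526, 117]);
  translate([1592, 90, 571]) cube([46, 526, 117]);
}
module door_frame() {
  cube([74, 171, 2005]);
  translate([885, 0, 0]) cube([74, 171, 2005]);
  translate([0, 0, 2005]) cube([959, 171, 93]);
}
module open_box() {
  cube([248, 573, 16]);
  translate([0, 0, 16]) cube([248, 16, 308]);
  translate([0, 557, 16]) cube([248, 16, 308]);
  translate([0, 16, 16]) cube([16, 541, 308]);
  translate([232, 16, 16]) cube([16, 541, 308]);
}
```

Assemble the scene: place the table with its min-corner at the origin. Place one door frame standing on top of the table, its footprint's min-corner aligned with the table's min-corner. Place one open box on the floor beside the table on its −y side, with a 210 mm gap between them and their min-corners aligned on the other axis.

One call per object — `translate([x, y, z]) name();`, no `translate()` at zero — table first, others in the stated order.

table();
translate([0, 0, 732]) door_frame();
translate([0, -783, 0]) open_box();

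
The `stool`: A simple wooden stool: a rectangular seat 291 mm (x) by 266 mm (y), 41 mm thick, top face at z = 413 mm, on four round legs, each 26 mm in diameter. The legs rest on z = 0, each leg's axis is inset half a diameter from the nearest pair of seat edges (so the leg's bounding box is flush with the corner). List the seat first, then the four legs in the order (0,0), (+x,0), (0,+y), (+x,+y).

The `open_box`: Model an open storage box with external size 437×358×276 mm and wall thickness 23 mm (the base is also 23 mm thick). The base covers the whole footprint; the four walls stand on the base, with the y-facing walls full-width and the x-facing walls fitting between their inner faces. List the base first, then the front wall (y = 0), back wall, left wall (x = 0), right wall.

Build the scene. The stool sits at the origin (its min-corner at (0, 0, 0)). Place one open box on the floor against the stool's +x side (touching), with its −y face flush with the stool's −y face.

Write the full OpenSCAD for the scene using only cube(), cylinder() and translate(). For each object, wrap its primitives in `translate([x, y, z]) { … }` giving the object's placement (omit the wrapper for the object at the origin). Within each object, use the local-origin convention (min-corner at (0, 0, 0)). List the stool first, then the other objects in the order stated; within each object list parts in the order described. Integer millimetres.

translate([0, 0, 372]) cube([291, 266, 41]);
translate([13, 13, 0]) cylinder(h = 372, r = 13);
translate([278, 13, 0]) cylinder(h = 372, r = 13);
translate([13, 253, 0]) cylinder(h = 372, r = 13);
translate([278, 253, 0]) cylinder(h = 372, r = 13);
translate([291, 0, 0]) {
  cube([437, 358, 23]);
  translate([0, 0, 23]) cube([437, 23, 253]);
  translate([0, 335, 23]) cube([437, 23, 253]);
  translate([0, 23, 23]) cube([23, 312, 253]);
  translate([414, 23, 23]) cube([23, 312, 253]);
}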